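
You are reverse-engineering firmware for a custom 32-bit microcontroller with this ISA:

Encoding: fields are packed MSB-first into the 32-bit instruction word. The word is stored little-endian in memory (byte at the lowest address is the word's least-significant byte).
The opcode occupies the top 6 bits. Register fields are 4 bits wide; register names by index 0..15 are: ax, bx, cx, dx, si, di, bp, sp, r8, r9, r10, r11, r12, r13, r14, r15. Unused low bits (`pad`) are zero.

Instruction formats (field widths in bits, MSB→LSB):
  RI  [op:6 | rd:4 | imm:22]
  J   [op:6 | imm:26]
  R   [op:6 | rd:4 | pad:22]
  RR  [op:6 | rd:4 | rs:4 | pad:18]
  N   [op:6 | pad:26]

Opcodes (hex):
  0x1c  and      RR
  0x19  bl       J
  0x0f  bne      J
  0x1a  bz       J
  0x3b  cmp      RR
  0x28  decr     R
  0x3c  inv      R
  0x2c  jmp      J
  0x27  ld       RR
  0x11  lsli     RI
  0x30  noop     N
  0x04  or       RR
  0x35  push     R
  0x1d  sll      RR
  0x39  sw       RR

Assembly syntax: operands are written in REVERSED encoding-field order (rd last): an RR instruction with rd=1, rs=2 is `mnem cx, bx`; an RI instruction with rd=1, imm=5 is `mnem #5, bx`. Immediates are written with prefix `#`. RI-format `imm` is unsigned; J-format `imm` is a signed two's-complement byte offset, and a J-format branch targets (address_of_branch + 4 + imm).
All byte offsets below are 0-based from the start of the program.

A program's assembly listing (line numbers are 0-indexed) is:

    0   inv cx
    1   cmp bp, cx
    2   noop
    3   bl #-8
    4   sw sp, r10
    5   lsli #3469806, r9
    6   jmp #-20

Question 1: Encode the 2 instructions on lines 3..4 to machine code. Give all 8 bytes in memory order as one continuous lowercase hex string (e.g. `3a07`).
f8ffff6700009ce6

line 3 (bl): pack op=0x19:6|imm=-8:26 = 0x67fffff8; little→ f8 ff ff 67
line 4 (sw): pack op=0x39:6|rd=10:4|rs=7:4|pad=0:18 = 0xe69c0000; little→ 00 00 9c e6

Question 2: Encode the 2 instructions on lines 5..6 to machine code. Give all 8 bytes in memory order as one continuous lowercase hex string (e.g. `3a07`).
5. lsli fields op=0x11:6|rd=9:4|imm=3469806:22 → word 4674f1eeh → ee f1 74 46
6. jmp fields op=0x2c:6|imm=-20:26 → word b3ffffech → ec ff ff b3

eef17446ecffffb3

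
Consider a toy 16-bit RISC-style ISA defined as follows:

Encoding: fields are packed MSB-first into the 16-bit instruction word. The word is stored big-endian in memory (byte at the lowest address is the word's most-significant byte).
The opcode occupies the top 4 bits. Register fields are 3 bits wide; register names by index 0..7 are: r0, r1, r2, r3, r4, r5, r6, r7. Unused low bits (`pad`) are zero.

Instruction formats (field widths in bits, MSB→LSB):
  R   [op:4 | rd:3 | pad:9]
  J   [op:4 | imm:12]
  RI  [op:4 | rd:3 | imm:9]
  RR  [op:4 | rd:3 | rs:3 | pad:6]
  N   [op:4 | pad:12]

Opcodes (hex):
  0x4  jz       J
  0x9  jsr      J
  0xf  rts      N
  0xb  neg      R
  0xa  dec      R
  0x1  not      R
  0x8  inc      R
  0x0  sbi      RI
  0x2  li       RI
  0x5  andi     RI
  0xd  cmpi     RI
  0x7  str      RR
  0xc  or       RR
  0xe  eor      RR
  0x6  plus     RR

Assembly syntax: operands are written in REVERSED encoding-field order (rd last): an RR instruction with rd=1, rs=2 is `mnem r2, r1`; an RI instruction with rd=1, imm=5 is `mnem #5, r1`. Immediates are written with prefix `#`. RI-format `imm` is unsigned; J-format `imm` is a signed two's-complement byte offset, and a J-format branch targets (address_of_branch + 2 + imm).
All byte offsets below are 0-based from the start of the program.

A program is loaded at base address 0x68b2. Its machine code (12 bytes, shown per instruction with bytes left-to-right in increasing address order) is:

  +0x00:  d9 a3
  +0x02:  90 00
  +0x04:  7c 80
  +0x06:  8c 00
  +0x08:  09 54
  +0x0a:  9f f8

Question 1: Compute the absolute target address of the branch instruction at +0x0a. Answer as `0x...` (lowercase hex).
[0a] 9f f8 → 0x9ff8
  top 4b → 0x9 → jsr [J]
  imm: (w>>0)&0xfff=0xff8 (s12→-8) → #-8
  target = base 0x68b2 + off 0x0a + 2 + imm -8 = 0x68b6

0x68b6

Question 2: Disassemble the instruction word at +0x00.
cmpi #419, r4

[00] d9 a3 → 0xd9a3
  top 4b → 0xd → cmpi [RI]
  [11:9] rd=4 = r4
  [8:0] imm=419 = #419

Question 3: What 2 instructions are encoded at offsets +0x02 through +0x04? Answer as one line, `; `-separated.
jsr #0; str r2, r6

[02] 90 00 → 0x9000
  opcode bits[15:12]=0x9: jsr/J
  imm@[11:0]=0x0 ⇒ #0
[04] 7c 80 → 0x7c80
  opcode bits[15:12]=0x7: str/RR
  rd@[11:9]=0x6 ⇒ r6
  rs@[8:6]=0x2 ⇒ r2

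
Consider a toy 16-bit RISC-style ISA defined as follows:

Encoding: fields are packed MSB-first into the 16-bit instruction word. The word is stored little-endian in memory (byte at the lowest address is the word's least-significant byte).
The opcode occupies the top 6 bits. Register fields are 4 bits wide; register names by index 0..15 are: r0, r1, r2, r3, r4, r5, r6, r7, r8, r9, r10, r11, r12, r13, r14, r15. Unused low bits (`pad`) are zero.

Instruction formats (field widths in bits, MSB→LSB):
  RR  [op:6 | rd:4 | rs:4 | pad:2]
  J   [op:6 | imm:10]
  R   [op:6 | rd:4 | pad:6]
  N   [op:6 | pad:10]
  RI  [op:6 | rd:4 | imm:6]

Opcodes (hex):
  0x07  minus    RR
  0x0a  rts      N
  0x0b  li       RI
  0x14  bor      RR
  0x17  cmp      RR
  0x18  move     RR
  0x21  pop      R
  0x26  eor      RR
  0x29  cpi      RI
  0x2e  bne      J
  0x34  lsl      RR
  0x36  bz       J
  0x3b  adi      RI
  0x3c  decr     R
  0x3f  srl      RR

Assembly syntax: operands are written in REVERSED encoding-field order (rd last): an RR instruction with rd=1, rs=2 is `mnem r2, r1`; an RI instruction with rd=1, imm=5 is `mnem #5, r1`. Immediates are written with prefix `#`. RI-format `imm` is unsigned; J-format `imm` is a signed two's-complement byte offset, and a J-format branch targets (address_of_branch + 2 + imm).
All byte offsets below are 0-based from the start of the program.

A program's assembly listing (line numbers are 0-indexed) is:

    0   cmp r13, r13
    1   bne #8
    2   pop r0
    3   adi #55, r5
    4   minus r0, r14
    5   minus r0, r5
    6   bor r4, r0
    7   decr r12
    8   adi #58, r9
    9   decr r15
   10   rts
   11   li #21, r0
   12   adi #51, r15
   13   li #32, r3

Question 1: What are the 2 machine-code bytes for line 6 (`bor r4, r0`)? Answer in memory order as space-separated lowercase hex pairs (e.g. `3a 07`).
6. bor fields op=0x14:6|rd=0:4|rs=4:4|pad=0:2 → word 5010h → 10 50

10 50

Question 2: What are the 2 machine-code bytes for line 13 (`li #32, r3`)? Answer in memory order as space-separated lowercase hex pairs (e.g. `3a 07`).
e0 2c

L13: li op=0xb:6|rd=3:4|imm=32:6 ⇒ 0x2ce0 ⇒ little e0 2c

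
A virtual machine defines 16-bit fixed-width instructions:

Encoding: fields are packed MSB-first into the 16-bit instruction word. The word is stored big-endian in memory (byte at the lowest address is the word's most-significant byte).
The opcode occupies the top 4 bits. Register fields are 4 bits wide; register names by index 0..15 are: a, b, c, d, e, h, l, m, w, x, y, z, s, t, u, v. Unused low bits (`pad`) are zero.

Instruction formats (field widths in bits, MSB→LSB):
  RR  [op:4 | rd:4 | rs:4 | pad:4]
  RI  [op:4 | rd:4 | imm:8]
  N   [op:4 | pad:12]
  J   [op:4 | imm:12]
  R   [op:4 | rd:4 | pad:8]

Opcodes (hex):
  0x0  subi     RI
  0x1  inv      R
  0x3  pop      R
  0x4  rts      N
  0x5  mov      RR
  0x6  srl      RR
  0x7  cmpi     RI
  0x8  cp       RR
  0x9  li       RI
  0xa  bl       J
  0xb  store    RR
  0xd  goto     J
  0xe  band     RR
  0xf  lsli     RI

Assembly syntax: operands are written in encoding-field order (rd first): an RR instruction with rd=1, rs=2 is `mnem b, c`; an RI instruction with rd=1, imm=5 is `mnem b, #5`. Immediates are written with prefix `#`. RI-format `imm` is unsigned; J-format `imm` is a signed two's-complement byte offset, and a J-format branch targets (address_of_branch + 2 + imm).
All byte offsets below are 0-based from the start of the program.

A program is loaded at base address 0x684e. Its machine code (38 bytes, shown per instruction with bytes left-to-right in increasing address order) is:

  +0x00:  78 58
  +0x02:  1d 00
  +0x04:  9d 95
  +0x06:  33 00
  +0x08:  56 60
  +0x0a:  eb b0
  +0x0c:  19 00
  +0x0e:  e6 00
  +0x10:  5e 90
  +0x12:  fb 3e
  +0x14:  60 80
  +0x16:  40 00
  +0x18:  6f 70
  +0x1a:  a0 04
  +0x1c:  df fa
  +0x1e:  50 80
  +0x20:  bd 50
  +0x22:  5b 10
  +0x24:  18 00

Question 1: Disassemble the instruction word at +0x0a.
band z, z

[0a] eb b0 → 0xebb0
  op=0xebb0>>12=0xe ⇒ band (RR)
  rd@[11:8]=0xb ⇒ z
  rs@[7:4]=0xb ⇒ z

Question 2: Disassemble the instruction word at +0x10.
mov u, x

@+10  big-endian(5e 90) = 0x5e90
  top 4b → 0x5 → mov [RR]
  [11:8] rd=14 = u
  [7:4] rs=9 = x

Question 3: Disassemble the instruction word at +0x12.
lsli z, #62

+0x12: fb 3e ⇒ word 0xfb3e (big)
  op=0xfb3e>>12=0xf ⇒ lsli (RI)
  rd: (w>>8)&0xf=0xb → z
  imm: (w>>0)&0xff=0x3e → #62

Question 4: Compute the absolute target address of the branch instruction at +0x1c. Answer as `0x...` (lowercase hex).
0x6866

[1c] df fa → 0xdffa
  top 4b → 0xd → goto [J]
  [11:0] imm=4090 (s12→-6) = #-6
  target = base 0x684e + off 0x1c + 2 + imm -6 = 0x6866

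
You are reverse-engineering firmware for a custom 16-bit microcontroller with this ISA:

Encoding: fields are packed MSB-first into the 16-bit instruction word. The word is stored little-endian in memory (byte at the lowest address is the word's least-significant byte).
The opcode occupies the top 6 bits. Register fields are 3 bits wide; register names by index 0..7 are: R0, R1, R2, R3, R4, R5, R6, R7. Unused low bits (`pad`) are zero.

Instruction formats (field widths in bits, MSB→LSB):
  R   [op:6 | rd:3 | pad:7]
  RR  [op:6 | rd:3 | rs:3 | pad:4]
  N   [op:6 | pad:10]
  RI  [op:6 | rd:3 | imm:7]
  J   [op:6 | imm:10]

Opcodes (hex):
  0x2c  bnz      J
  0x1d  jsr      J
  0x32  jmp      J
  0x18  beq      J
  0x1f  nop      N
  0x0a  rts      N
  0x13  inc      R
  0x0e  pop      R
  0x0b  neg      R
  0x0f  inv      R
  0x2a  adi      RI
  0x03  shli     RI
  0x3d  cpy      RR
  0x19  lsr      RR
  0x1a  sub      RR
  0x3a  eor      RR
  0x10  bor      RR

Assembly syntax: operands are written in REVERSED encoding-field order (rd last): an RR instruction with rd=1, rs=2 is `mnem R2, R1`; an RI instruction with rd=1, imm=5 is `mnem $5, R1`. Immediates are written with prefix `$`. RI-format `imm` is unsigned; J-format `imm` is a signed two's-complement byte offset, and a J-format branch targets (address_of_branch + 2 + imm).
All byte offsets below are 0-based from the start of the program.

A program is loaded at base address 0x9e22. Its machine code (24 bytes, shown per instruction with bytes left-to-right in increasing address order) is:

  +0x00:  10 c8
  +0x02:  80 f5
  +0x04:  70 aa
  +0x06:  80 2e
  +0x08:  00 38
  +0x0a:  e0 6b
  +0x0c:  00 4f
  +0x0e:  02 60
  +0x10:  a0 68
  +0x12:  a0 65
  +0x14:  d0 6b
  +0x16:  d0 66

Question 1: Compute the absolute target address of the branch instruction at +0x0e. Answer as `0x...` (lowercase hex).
[0e] 02 60 → 0x6002
  opcode bits[15:10]=0x18: beq/J
  imm: (w>>0)&0x3ff=0x2 → $2
  target = base 0x9e22 + off 0x0e + 2 + imm 2 = 0x9e34

0x9e34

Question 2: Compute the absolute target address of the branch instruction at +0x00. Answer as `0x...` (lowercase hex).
+0x00: 10 c8 ⇒ word 0xc810 (little)
  opcode bits[15:10]=0x32: jmp/J
  imm@[9:0]=0x10 ⇒ $16
  target = base 0x9e22 + off 0x00 + 2 + imm 16 = 0x9e34

0x9e34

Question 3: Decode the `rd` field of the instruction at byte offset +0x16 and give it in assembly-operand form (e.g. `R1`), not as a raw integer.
R5

@+16  little-endian(d0 66) = 0x66d0
  opcode bits[15:10]=0x19: lsr/RR
  rd: (w>>7)&0x7=0x5 → R5
  rs: (w>>4)&0x7=0x5 → R5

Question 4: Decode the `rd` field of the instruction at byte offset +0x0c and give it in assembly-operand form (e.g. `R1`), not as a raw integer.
@+0c  little-endian(00 4f) = 0x4f00
  opcode bits[15:10]=0x13: inc/R
  rd: (w>>7)&0x7=0x6 → R6

R6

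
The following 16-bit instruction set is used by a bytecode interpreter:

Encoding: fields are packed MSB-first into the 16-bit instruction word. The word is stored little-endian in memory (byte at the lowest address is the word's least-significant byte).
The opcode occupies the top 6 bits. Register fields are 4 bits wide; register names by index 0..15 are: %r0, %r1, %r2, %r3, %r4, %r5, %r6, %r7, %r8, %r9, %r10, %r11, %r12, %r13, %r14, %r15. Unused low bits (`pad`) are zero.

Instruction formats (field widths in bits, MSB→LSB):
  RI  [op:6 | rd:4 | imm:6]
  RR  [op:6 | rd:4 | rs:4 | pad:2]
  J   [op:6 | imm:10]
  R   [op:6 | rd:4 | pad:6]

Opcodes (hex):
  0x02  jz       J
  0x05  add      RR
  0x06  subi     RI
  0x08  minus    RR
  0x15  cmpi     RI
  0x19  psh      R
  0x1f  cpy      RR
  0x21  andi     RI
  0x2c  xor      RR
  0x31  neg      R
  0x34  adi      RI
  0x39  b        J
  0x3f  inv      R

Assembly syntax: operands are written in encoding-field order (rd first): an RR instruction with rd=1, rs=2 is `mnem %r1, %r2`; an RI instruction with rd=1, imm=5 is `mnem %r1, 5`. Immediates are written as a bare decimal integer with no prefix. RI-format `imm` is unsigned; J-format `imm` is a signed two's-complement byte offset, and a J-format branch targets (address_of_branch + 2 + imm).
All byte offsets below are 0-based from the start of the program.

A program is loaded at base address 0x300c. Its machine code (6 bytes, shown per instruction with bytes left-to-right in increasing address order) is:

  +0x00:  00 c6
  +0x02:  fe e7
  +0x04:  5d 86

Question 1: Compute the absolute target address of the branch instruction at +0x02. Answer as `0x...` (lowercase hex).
0x300e

[02] fe e7 → 0xe7fe
  top 6b → 0x39 → b [J]
  [9:0] imm=1022 (s10→-2) = -2
  target = base 0x300c + off 0x02 + 2 + imm -2 = 0x300e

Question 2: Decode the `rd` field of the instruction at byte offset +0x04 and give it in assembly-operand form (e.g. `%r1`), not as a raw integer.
@+04  little-endian(5d 86) = 0x865d
  op=0x865d>>10=0x21 ⇒ andi (RI)
  [9:6] rd=9 = %r9
  [5:0] imm=29 = 29

%r9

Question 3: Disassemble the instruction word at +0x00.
+0x00: 00 c6 ⇒ word 0xc600 (little)
  op=0xc600>>10=0x31 ⇒ neg (R)
  rd: (w>>6)&0xf=0x8 → %r8

neg %r8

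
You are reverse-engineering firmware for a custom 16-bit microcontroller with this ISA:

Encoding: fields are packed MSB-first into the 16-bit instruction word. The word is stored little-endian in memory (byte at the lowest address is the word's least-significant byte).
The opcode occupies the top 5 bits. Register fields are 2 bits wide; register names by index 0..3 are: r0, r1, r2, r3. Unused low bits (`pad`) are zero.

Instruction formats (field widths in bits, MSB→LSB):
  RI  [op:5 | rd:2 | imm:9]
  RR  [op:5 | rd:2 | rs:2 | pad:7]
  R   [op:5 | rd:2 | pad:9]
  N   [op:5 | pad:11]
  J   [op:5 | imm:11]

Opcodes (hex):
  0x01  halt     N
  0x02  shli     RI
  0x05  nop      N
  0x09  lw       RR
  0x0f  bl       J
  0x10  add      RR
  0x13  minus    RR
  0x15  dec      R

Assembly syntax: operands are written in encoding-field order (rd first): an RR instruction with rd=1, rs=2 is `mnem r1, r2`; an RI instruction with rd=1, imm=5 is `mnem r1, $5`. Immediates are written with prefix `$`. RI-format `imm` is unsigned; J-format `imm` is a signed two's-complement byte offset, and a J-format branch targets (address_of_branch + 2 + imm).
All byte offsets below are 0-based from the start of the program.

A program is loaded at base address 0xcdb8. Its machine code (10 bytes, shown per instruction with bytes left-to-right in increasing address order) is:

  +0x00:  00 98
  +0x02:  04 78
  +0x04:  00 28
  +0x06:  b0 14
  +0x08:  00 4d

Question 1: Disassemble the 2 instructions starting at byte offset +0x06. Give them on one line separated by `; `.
+0x06: b0 14 ⇒ word 0x14b0 (little)
  top 5b → 0x2 → shli [RI]
  [10:9] rd=2 = r2
  [8:0] imm=176 = $176
+0x08: 00 4d ⇒ word 0x4d00 (little)
  top 5b → 0x9 → lw [RR]
  [10:9] rd=2 = r2
  [8:7] rs=2 = r2

shli r2, $176; lw r2, r2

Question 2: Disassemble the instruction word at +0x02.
[02] 04 78 → 0x7804
  top 5b → 0xf → bl [J]
  imm: (w>>0)&0x7ff=0x4 → $4

bl $4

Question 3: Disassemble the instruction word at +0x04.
[04] 00 28 → 0x2800
  opcode bits[15:11]=0x5: nop/N

nop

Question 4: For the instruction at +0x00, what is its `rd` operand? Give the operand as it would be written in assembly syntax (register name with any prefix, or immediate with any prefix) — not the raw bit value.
[00] 00 98 → 0x9800
  top 5b → 0x13 → minus [RR]
  rd@[10:9]=0x0 ⇒ r0
  rs@[8:7]=0x0 ⇒ r0

r0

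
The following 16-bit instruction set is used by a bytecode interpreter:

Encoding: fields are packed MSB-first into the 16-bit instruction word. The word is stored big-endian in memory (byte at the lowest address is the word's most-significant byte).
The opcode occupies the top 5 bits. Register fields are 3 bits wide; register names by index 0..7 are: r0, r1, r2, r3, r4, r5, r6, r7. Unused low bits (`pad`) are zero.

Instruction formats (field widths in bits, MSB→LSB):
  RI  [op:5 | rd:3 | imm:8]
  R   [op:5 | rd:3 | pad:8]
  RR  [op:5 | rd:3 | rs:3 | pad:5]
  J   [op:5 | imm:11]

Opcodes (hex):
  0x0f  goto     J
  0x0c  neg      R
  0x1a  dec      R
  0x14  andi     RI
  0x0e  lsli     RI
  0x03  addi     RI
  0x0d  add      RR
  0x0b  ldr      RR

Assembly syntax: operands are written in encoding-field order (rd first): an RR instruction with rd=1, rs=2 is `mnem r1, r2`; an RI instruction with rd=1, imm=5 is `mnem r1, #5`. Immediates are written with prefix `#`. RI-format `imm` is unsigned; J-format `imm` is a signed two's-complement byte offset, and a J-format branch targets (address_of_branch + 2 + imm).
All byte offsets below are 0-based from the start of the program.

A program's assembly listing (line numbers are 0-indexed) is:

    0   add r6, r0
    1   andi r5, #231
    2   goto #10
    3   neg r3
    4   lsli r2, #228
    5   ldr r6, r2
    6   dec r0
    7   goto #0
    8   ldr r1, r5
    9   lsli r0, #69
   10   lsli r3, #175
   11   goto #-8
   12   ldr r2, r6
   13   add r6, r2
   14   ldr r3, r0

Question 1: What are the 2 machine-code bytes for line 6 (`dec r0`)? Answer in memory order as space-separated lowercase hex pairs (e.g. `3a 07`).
L6: dec op=0x1a:5|rd=0:3|pad=0:8 ⇒ 0xd000 ⇒ big d0 00

d0 00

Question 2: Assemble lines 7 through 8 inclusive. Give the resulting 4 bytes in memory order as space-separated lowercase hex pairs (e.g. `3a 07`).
line 7 (goto): pack op=0xf:5|imm=0:11 = 0x7800; big→ 78 00
line 8 (ldr): pack op=0xb:5|rd=1:3|rs=5:3|pad=0:5 = 0x59a0; big→ 59 a0

78 00 59 a0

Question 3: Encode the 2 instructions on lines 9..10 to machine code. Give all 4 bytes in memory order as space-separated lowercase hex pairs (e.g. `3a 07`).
70 45 73 af

line 9 (lsli): pack op=0xe:5|rd=0:3|imm=69:8 = 0x7045; big→ 70 45
line 10 (lsli): pack op=0xe:5|rd=3:3|imm=175:8 = 0x73af; big→ 73 af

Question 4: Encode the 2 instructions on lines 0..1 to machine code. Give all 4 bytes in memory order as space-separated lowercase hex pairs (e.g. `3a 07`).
6e 00 a5 e7

L0: add op=0xd:5|rd=6:3|rs=0:3|pad=0:5 ⇒ 0x6e00 ⇒ big 6e 00
L1: andi op=0x14:5|rd=5:3|imm=231:8 ⇒ 0xa5e7 ⇒ big a5 e7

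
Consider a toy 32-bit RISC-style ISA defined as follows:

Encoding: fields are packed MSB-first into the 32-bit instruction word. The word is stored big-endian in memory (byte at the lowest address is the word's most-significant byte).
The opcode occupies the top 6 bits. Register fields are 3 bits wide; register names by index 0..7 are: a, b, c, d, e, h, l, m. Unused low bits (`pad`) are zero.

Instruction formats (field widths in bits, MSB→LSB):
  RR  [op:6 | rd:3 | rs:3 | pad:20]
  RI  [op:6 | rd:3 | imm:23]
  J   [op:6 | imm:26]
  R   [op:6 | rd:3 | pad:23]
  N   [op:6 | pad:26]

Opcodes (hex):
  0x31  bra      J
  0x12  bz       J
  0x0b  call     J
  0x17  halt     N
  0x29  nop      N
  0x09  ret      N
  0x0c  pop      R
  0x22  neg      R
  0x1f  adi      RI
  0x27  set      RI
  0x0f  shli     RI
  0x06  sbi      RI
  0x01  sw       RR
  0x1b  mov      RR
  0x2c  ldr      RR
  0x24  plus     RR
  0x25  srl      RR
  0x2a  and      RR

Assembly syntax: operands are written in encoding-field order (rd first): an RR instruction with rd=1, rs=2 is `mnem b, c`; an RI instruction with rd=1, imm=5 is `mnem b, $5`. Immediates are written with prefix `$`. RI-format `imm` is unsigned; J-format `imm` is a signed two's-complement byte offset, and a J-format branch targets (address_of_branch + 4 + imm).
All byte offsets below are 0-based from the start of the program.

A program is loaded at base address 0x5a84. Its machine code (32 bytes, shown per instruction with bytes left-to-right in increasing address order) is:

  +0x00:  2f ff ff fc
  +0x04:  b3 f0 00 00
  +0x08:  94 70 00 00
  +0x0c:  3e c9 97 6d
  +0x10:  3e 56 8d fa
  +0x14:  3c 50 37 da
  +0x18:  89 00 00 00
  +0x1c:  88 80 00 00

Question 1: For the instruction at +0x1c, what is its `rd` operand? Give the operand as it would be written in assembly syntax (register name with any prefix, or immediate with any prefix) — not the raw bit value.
b

@+1c  big-endian(88 80 00 00) = 0x88800000
  op=0x88800000>>26=0x22 ⇒ neg (R)
  rd: (w>>23)&0x7=0x1 → b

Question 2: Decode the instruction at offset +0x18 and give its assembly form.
neg c

@+18  big-endian(89 00 00 00) = 0x89000000
  op=0x89000000>>26=0x22 ⇒ neg (R)
  [25:23] rd=2 = c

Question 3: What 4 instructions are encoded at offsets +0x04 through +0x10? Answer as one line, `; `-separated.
[04] b3 f0 00 00 → 0xb3f00000
  op=0xb3f00000>>26=0x2c ⇒ ldr (RR)
  rd: (w>>23)&0x7=0x7 → m
  rs: (w>>20)&0x7=0x7 → m
[08] 94 70 00 00 → 0x94700000
  op=0x94700000>>26=0x25 ⇒ srl (RR)
  rd: (w>>23)&0x7=0x0 → a
  rs: (w>>20)&0x7=0x7 → m
[0c] 3e c9 97 6d → 0x3ec9976d
  op=0x3ec9976d>>26=0xf ⇒ shli (RI)
  rd: (w>>23)&0x7=0x5 → h
  imm: (w>>0)&0x7fffff=0x49976d → $4822893
[10] 3e 56 8d fa → 0x3e568dfa
  op=0x3e568dfa>>26=0xf ⇒ shli (RI)
  rd: (w>>23)&0x7=0x4 → e
  imm: (w>>0)&0x7fffff=0x568dfa → $5672442

ldr m, m; srl a, m; shli h, $4822893; shli e, $5672442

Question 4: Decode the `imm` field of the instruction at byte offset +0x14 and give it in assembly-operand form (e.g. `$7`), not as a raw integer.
off 0x14: read 3c 50 37 da as big → 0x3c5037da
  opcode bits[31:26]=0xf: shli/RI
  rd: (w>>23)&0x7=0x0 → a
  imm: (w>>0)&0x7fffff=0x5037da → $5257178

$5257178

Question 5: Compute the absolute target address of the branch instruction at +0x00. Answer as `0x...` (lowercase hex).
0x5a84

@+00  big-endian(2f ff ff fc) = 0x2ffffffc
  op=0x2ffffffc>>26=0xb ⇒ call (J)
  imm@[25:0]=0x3fffffc (s26→-4) ⇒ $-4
  target = base 0x5a84 + off 0x00 + 4 + imm -4 = 0x5a84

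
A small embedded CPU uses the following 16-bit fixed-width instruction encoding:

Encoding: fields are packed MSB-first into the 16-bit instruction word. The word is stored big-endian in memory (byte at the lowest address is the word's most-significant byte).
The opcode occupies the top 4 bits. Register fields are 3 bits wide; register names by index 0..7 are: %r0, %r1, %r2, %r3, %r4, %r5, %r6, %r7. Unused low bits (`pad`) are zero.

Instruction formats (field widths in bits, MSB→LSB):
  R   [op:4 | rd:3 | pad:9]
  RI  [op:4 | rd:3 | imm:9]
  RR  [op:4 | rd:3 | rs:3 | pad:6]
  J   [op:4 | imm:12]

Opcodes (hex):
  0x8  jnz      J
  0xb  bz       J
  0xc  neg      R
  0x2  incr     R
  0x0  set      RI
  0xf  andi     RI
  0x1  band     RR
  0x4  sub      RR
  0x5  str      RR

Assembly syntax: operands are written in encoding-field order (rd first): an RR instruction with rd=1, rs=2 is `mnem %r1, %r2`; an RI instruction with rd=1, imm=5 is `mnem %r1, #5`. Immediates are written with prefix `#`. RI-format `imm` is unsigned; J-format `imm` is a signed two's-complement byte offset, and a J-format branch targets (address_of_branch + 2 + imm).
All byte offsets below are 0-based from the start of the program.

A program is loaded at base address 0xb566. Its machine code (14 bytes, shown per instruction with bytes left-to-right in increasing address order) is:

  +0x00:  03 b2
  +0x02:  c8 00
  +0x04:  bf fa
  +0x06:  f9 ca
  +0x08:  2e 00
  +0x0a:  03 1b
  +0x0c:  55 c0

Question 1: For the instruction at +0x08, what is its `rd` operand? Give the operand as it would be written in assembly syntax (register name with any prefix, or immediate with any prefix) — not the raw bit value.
@+08  big-endian(2e 00) = 0x2e00
  opcode bits[15:12]=0x2: incr/R
  [11:9] rd=7 = %r7

%r7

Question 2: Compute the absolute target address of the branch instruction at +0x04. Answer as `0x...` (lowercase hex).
0xb566

@+04  big-endian(bf fa) = 0xbffa
  top 4b → 0xb → bz [J]
  [11:0] imm=4090 (s12→-6) = #-6
  target = base 0xb566 + off 0x04 + 2 + imm -6 = 0xb566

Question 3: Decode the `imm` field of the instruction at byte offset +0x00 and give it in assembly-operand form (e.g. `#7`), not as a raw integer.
#434

+0x00: 03 b2 ⇒ word 0x03b2 (big)
  op=0x03b2>>12=0x0 ⇒ set (RI)
  rd@[11:9]=0x1 ⇒ %r1
  imm@[8:0]=0x1b2 ⇒ #434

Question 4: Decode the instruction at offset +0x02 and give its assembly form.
neg %r4

+0x02: c8 00 ⇒ word 0xc800 (big)
  top 4b → 0xc → neg [R]
  [11:9] rd=4 = %r4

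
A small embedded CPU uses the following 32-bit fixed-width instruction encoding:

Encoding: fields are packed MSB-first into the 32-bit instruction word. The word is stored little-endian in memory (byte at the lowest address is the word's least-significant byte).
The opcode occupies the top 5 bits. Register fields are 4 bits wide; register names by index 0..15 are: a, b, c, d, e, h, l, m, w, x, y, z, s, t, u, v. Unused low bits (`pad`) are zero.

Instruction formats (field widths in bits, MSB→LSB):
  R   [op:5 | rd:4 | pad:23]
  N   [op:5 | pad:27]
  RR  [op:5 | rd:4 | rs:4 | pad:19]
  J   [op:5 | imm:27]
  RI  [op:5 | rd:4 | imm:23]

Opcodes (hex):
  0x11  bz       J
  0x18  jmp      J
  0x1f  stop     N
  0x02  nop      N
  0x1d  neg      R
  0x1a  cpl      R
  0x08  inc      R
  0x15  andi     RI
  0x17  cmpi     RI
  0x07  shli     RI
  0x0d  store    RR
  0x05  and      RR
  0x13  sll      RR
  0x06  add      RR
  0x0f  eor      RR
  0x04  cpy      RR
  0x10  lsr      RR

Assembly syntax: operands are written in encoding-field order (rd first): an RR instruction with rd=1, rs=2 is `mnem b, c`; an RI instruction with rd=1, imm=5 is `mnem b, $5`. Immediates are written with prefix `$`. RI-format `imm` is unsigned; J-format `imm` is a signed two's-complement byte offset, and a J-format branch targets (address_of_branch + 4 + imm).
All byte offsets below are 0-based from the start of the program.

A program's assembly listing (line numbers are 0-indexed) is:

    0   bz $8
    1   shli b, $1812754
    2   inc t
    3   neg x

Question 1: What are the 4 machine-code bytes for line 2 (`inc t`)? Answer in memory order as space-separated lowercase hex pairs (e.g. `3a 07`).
00 00 80 46

2. inc fields op=0x8:5|rd=13:4|pad=0:23 → word 46800000h → 00 00 80 46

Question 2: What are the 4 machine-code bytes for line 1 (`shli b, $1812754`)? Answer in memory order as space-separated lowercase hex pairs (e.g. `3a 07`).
L1: shli op=0x7:5|rd=1:4|imm=1812754:23 ⇒ 0x389ba912 ⇒ little 12 a9 9b 38

12 a9 9b 38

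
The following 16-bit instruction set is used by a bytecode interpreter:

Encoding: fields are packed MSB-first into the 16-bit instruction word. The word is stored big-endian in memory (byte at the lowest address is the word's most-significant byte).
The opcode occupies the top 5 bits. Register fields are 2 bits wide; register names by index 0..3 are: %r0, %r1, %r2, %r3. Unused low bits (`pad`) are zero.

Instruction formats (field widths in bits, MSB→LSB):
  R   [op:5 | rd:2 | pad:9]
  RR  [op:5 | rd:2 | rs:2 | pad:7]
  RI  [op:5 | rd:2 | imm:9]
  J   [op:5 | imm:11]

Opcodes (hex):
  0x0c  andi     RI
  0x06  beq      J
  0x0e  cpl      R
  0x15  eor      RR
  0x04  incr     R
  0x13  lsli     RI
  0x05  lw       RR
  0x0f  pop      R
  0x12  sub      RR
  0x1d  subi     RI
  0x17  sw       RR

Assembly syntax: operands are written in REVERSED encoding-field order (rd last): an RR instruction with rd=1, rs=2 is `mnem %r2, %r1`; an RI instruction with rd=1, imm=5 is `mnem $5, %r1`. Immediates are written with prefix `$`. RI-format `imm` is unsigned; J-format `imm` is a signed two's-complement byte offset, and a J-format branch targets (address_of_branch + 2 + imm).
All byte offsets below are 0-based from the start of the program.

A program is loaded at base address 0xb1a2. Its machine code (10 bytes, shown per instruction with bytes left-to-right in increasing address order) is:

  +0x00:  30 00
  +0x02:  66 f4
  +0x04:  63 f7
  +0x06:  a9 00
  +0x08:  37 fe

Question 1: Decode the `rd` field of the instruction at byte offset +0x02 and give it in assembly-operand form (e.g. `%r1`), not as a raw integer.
+0x02: 66 f4 ⇒ word 0x66f4 (big)
  opcode bits[15:11]=0xc: andi/RI
  [10:9] rd=3 = %r3
  [8:0] imm=244 = $244

%r3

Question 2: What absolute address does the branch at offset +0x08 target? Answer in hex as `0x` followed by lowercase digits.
0xb1aa

@+08  big-endian(37 fe) = 0x37fe
  top 5b → 0x6 → beq [J]
  [10:0] imm=2046 (s11→-2) = $-2
  target = base 0xb1a2 + off 0x08 + 2 + imm -2 = 0xb1aa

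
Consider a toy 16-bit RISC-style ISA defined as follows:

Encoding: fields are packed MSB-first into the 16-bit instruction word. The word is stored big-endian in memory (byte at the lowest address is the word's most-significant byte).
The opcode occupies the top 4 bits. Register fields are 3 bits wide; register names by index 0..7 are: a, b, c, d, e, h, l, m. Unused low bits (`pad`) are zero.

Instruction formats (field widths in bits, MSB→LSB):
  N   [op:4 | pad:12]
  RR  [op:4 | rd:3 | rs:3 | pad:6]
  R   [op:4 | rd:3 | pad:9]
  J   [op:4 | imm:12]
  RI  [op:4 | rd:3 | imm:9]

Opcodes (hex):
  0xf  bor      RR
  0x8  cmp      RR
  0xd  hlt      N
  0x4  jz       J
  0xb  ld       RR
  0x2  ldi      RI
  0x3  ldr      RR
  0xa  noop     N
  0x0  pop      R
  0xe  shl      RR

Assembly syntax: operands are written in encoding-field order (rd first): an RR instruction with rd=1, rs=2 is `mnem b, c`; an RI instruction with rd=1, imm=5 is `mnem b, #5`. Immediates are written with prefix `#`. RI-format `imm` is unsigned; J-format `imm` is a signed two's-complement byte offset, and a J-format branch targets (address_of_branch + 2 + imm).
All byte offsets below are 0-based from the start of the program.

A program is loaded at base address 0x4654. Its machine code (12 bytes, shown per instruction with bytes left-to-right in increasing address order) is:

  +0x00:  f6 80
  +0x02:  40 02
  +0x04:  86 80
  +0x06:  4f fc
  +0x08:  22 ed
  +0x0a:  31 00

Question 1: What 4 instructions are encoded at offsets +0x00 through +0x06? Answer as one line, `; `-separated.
bor d, c; jz #2; cmp d, c; jz #-4

off 0x00: read f6 80 as big → 0xf680
  opcode bits[15:12]=0xf: bor/RR
  [11:9] rd=3 = d
  [8:6] rs=2 = c
off 0x02: read 40 02 as big → 0x4002
  opcode bits[15:12]=0x4: jz/J
  [11:0] imm=2 = #2
off 0x04: read 86 80 as big → 0x8680
  opcode bits[15:12]=0x8: cmp/RR
  [11:9] rd=3 = d
  [8:6] rs=2 = c
off 0x06: read 4f fc as big → 0x4ffc
  opcode bits[15:12]=0x4: jz/J
  [11:0] imm=4092 (s12→-4) = #-4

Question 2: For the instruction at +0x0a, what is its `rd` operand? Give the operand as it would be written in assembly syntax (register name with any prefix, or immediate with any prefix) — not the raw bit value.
off 0x0a: read 31 00 as big → 0x3100
  op=0x3100>>12=0x3 ⇒ ldr (RR)
  [11:9] rd=0 = a
  [8:6] rs=4 = e

a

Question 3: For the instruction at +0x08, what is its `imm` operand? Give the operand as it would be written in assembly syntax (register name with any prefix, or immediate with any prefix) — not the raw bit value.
#237

@+08  big-endian(22 ed) = 0x22ed
  op=0x22ed>>12=0x2 ⇒ ldi (RI)
  [11:9] rd=1 = b
  [8:0] imm=237 = #237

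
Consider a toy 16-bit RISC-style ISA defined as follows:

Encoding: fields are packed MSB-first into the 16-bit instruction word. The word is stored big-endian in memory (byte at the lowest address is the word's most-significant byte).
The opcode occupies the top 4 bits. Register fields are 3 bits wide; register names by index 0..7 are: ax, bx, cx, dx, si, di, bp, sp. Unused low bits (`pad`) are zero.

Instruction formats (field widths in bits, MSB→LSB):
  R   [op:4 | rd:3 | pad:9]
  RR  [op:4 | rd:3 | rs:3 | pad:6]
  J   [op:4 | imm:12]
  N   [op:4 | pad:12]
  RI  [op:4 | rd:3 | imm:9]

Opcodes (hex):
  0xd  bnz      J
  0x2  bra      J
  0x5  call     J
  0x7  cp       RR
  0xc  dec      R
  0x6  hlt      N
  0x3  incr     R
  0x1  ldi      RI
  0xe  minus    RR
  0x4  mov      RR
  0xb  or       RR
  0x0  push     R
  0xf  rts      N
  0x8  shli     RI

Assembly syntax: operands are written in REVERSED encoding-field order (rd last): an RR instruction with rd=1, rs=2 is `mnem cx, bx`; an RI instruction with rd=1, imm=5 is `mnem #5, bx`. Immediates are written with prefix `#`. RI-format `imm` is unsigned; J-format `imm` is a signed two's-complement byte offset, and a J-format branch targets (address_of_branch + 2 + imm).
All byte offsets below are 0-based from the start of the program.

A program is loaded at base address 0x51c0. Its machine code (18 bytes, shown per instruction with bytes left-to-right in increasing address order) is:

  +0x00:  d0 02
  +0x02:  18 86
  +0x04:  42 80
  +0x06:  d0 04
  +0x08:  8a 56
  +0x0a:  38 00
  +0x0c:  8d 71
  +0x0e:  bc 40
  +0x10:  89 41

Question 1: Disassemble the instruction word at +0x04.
mov cx, bx

+0x04: 42 80 ⇒ word 0x4280 (big)
  top 4b → 0x4 → mov [RR]
  rd@[11:9]=0x1 ⇒ bx
  rs@[8:6]=0x2 ⇒ cx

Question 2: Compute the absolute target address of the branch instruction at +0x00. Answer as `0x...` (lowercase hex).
[00] d0 02 → 0xd002
  opcode bits[15:12]=0xd: bnz/J
  imm@[11:0]=0x2 ⇒ #2
  target = base 0x51c0 + off 0x00 + 2 + imm 2 = 0x51c4

0x51c4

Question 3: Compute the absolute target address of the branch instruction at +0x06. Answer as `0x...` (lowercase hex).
0x51cc

[06] d0 04 → 0xd004
  top 4b → 0xd → bnz [J]
  [11:0] imm=4 = #4
  target = base 0x51c0 + off 0x06 + 2 + imm 4 = 0x51cc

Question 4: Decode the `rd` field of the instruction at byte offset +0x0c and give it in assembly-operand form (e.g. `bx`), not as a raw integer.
bp

[0c] 8d 71 → 0x8d71
  op=0x8d71>>12=0x8 ⇒ shli (RI)
  [11:9] rd=6 = bp
  [8:0] imm=369 = #369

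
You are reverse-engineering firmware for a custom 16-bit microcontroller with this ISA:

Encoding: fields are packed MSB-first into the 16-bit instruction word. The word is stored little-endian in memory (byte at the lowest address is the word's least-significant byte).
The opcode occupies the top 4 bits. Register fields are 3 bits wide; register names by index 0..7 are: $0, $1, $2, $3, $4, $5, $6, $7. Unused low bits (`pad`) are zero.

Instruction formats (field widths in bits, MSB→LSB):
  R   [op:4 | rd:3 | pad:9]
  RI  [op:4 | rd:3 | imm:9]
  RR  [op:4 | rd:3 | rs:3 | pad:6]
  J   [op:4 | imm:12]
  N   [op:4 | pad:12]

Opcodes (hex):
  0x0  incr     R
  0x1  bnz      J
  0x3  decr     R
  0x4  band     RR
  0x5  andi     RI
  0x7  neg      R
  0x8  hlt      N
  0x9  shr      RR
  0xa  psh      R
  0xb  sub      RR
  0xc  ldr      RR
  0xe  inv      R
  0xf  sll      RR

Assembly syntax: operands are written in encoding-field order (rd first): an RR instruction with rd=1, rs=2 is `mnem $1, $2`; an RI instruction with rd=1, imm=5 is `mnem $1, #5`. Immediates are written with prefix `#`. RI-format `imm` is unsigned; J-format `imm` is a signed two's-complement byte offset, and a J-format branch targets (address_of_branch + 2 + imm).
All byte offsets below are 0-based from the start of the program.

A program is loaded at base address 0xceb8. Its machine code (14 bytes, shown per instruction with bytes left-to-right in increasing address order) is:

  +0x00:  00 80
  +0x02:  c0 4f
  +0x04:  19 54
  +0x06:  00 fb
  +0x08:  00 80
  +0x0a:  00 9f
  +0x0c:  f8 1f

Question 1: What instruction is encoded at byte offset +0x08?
hlt

[08] 00 80 → 0x8000
  top 4b → 0x8 → hlt [N]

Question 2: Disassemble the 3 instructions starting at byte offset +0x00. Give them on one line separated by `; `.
hlt; band $7, $7; andi $2, #25

off 0x00: read 00 80 as little → 0x8000
  top 4b → 0x8 → hlt [N]
off 0x02: read c0 4f as little → 0x4fc0
  top 4b → 0x4 → band [RR]
  rd@[11:9]=0x7 ⇒ $7
  rs@[8:6]=0x7 ⇒ $7
off 0x04: read 19 54 as little → 0x5419
  top 4b → 0x5 → andi [RI]
  rd@[11:9]=0x2 ⇒ $2
  imm@[8:0]=0x19 ⇒ #25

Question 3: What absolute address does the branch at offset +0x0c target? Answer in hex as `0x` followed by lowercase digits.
0xcebe

@+0c  little-endian(f8 1f) = 0x1ff8
  opcode bits[15:12]=0x1: bnz/J
  imm@[11:0]=0xff8 (s12→-8) ⇒ #-8
  target = base 0xceb8 + off 0x0c + 2 + imm -8 = 0xcebe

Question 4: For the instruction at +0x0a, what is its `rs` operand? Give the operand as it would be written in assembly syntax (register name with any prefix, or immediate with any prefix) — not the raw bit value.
off 0x0a: read 00 9f as little → 0x9f00
  top 4b → 0x9 → shr [RR]
  rd@[11:9]=0x7 ⇒ $7
  rs@[8:6]=0x4 ⇒ $4

$4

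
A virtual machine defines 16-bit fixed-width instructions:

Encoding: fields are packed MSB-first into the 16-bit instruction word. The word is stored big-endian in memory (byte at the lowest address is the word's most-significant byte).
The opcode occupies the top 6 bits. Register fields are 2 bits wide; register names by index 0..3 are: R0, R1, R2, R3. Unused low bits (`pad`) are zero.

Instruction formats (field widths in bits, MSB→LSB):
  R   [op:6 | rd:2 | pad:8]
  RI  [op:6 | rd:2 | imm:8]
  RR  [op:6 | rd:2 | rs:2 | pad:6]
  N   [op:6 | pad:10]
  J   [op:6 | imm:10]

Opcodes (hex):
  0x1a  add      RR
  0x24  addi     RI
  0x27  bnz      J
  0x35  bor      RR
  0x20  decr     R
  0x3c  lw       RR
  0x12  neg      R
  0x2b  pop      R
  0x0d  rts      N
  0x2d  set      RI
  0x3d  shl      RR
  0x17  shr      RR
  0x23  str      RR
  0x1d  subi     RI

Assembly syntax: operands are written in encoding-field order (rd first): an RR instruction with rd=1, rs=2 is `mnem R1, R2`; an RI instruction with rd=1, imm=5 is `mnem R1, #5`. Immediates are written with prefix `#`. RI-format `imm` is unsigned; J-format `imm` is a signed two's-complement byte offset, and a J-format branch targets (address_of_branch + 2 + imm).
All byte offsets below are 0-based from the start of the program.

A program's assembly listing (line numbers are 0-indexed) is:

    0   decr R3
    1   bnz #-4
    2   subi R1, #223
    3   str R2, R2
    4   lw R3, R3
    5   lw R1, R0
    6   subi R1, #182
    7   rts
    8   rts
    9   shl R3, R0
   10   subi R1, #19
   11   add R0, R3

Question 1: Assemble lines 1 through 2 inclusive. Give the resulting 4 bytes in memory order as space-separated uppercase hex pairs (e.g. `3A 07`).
line 1 (bnz): pack op=0x27:6|imm=-4:10 = 0x9ffc; big→ 9f fc
line 2 (subi): pack op=0x1d:6|rd=1:2|imm=223:8 = 0x75df; big→ 75 df

9F FC 75 DF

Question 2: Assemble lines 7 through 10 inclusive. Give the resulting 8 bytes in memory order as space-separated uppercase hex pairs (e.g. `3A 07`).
34 00 34 00 F7 00 75 13

L7: rts op=0xd:6|pad=0:10 ⇒ 0x3400 ⇒ big 34 00
L8: rts op=0xd:6|pad=0:10 ⇒ 0x3400 ⇒ big 34 00
L9: shl op=0x3d:6|rd=3:2|rs=0:2|pad=0:6 ⇒ 0xf700 ⇒ big f7 00
L10: subi op=0x1d:6|rd=1:2|imm=19:8 ⇒ 0x7513 ⇒ big 75 13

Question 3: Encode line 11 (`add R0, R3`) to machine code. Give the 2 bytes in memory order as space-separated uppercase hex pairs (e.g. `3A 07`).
68 C0

L11: add op=0x1a:6|rd=0:2|rs=3:2|pad=0:6 ⇒ 0x68c0 ⇒ big 68 c0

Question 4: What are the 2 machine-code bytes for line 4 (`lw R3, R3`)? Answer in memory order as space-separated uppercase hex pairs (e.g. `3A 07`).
L4: lw op=0x3c:6|rd=3:2|rs=3:2|pad=0:6 ⇒ 0xf3c0 ⇒ big f3 c0

F3 C0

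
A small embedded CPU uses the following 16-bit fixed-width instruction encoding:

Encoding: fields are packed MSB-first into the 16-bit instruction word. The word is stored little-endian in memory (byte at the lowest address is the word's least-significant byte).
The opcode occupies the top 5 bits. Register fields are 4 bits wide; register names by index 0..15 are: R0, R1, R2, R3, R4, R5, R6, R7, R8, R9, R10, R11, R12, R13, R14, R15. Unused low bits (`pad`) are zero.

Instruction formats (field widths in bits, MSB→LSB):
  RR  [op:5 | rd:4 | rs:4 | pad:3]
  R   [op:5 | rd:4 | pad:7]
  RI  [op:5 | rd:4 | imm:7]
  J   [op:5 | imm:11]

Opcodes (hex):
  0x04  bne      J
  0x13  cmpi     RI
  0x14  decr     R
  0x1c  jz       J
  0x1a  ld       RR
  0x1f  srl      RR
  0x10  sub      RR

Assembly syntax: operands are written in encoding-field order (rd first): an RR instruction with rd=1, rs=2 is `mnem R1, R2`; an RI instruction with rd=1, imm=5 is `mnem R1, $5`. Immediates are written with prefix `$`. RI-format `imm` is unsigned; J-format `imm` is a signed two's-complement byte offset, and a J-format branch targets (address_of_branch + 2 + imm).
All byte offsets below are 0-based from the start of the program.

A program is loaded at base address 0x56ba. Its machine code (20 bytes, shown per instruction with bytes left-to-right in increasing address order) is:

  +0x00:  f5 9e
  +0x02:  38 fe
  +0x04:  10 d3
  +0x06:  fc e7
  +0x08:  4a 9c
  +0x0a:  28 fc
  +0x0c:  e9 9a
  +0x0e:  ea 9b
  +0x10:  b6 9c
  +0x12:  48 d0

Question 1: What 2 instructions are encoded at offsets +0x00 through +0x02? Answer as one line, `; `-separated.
cmpi R13, $117; srl R12, R7

+0x00: f5 9e ⇒ word 0x9ef5 (little)
  opcode bits[15:11]=0x13: cmpi/RI
  rd@[10:7]=0xd ⇒ R13
  imm@[6:0]=0x75 ⇒ $117
+0x02: 38 fe ⇒ word 0xfe38 (little)
  opcode bits[15:11]=0x1f: srl/RR
  rd@[10:7]=0xc ⇒ R12
  rs@[6:3]=0x7 ⇒ R7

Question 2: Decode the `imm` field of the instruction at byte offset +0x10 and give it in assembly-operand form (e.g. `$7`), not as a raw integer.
$54

@+10  little-endian(b6 9c) = 0x9cb6
  opcode bits[15:11]=0x13: cmpi/RI
  rd@[10:7]=0x9 ⇒ R9
  imm@[6:0]=0x36 ⇒ $54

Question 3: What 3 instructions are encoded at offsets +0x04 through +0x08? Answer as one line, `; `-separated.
+0x04: 10 d3 ⇒ word 0xd310 (little)
  opcode bits[15:11]=0x1a: ld/RR
  [10:7] rd=6 = R6
  [6:3] rs=2 = R2
+0x06: fc e7 ⇒ word 0xe7fc (little)
  opcode bits[15:11]=0x1c: jz/J
  [10:0] imm=2044 (s11→-4) = $-4
+0x08: 4a 9c ⇒ word 0x9c4a (little)
  opcode bits[15:11]=0x13: cmpi/RI
  [10:7] rd=8 = R8
  [6:0] imm=74 = $74

ld R6, R2; jz $-4; cmpi R8, $74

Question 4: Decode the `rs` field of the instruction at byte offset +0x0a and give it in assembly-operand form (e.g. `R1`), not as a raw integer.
R5

[0a] 28 fc → 0xfc28
  opcode bits[15:11]=0x1f: srl/RR
  rd@[10:7]=0x8 ⇒ R8
  rs@[6:3]=0x5 ⇒ R5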